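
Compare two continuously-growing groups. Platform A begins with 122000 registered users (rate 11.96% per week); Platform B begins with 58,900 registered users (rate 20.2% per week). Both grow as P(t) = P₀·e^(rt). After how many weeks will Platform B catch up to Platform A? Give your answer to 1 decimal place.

122000·e^(0.1196t) = 58900·e^(0.202t)
122000/58900 = e^((0.202 − 0.1196)t) → ln(2.07131) = 0.0824·t
t = 0.72818 / 0.0824

t ≈ 8.8 weeks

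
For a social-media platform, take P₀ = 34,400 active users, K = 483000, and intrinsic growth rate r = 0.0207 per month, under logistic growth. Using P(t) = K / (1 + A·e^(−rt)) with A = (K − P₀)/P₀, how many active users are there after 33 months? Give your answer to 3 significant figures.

≈ 63,700 active users

A = (483000 − 34400)/34400 = 13.0407
P(33) = 483000 / (1 + 13.0407·e^(−0.0207·33)) = 483000 / (1 + 13.0407·0.505049)
= 483000 / 7.58619 ≈ 63668.32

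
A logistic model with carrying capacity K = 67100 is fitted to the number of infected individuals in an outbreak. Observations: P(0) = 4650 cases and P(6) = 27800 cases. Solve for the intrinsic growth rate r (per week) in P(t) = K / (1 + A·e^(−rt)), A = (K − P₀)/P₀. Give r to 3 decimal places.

r ≈ 0.375 per week

A = (67100 − 4650)/4650 = 13.43011
27800 = 67100/(1 + 13.43011·e^(−r·6)) → e^(−6r) = (2.41367 − 1)/13.43011 = 0.105261
r = −ln(0.105261)/6 = 2.25131/6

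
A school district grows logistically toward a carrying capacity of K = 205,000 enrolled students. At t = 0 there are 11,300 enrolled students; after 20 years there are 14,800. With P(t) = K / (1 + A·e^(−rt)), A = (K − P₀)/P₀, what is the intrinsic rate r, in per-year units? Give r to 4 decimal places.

r ≈ 0.0144 per year

A = (205000 − 11300)/11300 = 17.14159
14800 = 205000/(1 + 17.14159·e^(−r·20)) → e^(−20r) = (13.85135 − 1)/17.14159 = 0.749717
r = −ln(0.749717)/20 = 0.28806/20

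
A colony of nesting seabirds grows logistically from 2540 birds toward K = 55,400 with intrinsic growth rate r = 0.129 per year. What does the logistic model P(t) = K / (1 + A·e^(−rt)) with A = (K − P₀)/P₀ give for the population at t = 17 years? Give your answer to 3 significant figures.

A = (55400 − 2540)/2540 = 20.81102
P(17) = 55400 / (1 + 20.81102·e^(−0.129·17)) = 55400 / (1 + 20.81102·0.111582)
= 55400 / 3.32213 ≈ 16676.07

≈ 16,700 birds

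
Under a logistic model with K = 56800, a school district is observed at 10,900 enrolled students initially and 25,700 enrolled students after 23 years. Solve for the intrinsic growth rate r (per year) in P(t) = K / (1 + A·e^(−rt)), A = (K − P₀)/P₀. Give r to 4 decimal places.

A = (56800 − 10900)/10900 = 4.21101
25700 = 56800/(1 + 4.21101·e^(−r·23)) → e^(−23r) = (2.21012 − 1)/4.21101 = 0.28737
r = −ln(0.28737)/23 = 1.24699/23

r ≈ 0.0542 per year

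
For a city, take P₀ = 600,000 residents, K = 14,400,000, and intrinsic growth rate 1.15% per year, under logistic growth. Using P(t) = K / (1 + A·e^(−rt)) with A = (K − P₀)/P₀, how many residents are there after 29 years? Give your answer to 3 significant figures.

A = (14400000 − 600000)/600000 = 23
P(29) = 14400000 / (1 + 23·e^(−0.0115·29)) = 14400000 / (1 + 23·0.716412)
= 14400000 / 17.47747 ≈ 823917.71

≈ 824,000 residents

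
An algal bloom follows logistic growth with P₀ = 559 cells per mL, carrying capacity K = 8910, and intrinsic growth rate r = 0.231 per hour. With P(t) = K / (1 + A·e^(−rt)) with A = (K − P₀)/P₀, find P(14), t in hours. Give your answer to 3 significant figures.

A = (8910 − 559)/559 = 14.93918
P(14) = 8910 / (1 + 14.93918·e^(−0.231·14)) = 8910 / (1 + 14.93918·0.0394)
= 8910 / 1.5886 ≈ 5608.72

≈ 5,610 cells per mL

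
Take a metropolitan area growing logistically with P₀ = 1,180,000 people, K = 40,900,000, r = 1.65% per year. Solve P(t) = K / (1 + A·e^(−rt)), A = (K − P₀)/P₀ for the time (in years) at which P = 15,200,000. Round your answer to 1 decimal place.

t ≈ 181.3 years

A = (40900000 − 1180000)/1180000 = 33.66102
15200000 = 40900000/(1 + 33.66102·e^(−0.0165t)) → 1 + 33.66102·e^(−0.0165t) = 2.69079
e^(−0.0165t) = 0.05023 → t = ln(19.90846)/0.0165 = 2.99114/0.0165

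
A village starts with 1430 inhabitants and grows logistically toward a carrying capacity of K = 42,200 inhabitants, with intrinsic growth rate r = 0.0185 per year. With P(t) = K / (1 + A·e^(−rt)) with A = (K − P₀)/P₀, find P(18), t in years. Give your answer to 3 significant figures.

A = (42200 − 1430)/1430 = 28.51049
P(18) = 42200 / (1 + 28.51049·e^(−0.0185·18)) = 42200 / (1 + 28.51049·0.71677)
= 42200 / 21.43547 ≈ 1968.7

≈ 1,970 inhabitants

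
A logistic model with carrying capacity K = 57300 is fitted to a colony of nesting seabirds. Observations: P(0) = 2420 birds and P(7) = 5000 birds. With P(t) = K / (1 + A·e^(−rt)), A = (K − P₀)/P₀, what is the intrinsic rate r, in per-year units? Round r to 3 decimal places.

A = (57300 − 2420)/2420 = 22.67769
5000 = 57300/(1 + 22.67769·e^(−r·7)) → e^(−7r) = (11.46 − 1)/22.67769 = 0.461246
r = −ln(0.461246)/7 = 0.77382/7

r ≈ 0.111 per year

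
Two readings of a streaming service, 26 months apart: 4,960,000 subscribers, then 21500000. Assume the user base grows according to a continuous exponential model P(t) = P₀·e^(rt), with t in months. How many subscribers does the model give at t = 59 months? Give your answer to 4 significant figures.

≈ 138,300,000 subscribers

r = ln(21500000/4960000) / 26 ≈ 0.05641 per month
P(59) = 4960000 · e^(0.05641·59) = 4960000 · 27.88701 ≈ 138319562.98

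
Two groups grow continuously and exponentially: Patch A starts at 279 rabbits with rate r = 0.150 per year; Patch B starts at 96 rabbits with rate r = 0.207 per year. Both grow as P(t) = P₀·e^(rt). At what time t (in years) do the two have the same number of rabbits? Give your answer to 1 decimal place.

279·e^(0.15t) = 96·e^(0.207t)
279/96 = e^((0.207 − 0.15)t) → ln(2.90625) = 0.057·t
t = 1.06686 / 0.057

t ≈ 18.7 years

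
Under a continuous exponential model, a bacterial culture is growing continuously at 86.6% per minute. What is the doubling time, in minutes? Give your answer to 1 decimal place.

doubling time = ln(2) / |r| = 0.69315 / 0.866

doubling time ≈ 0.8 minutes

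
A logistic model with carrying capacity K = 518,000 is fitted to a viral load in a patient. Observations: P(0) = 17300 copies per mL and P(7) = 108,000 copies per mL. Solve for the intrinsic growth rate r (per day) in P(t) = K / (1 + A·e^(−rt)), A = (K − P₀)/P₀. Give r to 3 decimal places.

A = (518000 − 17300)/17300 = 28.9422
108000 = 518000/(1 + 28.9422·e^(−r·7)) → e^(−7r) = (4.7963 − 1)/28.9422 = 0.131168
r = −ln(0.131168)/7 = 2.03127/7

r ≈ 0.290 per day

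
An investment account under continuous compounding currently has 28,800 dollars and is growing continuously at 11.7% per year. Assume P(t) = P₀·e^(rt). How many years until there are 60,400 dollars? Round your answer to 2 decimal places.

t ≈ 6.33 years

60400 = 28800 · e^(0.117·t)
t = ln(60400/28800) / 0.117 = ln(2.09722) / 0.117 = 0.74061 / 0.117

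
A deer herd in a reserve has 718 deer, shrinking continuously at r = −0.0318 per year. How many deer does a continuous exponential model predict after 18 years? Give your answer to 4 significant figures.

P(18) = 718 · e^(-0.0318·18) = 718 · e^(-0.5724)
= 718 · 0.56417 ≈ 405.07

≈ 405.1 deer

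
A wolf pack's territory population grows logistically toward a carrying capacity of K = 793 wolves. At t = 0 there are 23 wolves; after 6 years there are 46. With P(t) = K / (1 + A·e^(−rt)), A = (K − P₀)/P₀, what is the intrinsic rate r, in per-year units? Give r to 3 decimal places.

A = (793 − 23)/23 = 33.47826
46 = 793/(1 + 33.47826·e^(−r·6)) → e^(−6r) = (17.23913 − 1)/33.47826 = 0.485065
r = −ln(0.485065)/6 = 0.72347/6

r ≈ 0.121 per year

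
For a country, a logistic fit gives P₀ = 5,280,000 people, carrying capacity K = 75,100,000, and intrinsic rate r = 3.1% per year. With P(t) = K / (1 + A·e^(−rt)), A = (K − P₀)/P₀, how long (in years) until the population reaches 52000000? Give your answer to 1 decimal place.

A = (75100000 − 5280000)/5280000 = 13.22348
52000000 = 75100000/(1 + 13.22348·e^(−0.031t)) → 1 + 13.22348·e^(−0.031t) = 1.44423
e^(−0.031t) = 0.033594 → t = ln(29.76715)/0.031 = 3.39341/0.031

t ≈ 109.5 years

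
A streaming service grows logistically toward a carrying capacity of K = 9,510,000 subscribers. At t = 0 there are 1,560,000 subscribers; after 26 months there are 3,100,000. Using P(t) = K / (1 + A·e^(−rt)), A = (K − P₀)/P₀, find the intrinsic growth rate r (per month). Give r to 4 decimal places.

r ≈ 0.0347 per month

A = (9510000 − 1560000)/1560000 = 5.09615
3100000 = 9510000/(1 + 5.09615·e^(−r·26)) → e^(−26r) = (3.06774 − 1)/5.09615 = 0.405746
r = −ln(0.405746)/26 = 0.90203/26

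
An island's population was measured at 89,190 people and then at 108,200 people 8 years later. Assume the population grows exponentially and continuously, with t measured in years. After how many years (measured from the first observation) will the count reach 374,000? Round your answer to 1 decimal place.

r = ln(108200/89190) / 8 ≈ 0.024152 per year
t = ln(374000/89190) / r = 1.43349 / 0.024152 ≈ 59.354

t ≈ 59.4 years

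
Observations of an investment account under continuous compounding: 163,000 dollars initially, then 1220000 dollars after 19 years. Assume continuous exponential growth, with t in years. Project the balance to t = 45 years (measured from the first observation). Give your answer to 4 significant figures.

≈ 19,170,000 dollars

r = ln(1220000/163000) / 19 ≈ 0.10594 per year
P(45) = 163000 · e^(0.10594·45) = 163000 · 117.60016 ≈ 19168825.71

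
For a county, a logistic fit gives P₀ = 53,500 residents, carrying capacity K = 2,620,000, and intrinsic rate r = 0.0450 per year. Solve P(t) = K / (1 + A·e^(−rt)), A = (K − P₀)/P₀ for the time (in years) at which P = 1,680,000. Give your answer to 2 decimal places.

t ≈ 98.92 years

A = (2620000 − 53500)/53500 = 47.97196
1680000 = 2620000/(1 + 47.97196·e^(−0.045t)) → 1 + 47.97196·e^(−0.045t) = 1.55952
e^(−0.045t) = 0.011664 → t = ln(85.73712)/0.045 = 4.45129/0.045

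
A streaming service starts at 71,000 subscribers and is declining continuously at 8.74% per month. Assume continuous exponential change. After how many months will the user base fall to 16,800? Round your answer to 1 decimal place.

t ≈ 16.5 months

16800 = 71000 · e^(-0.0874·t)
t = ln(16800/71000) / -0.0874 = ln(0.23662) / -0.0874 = -1.4413 / -0.0874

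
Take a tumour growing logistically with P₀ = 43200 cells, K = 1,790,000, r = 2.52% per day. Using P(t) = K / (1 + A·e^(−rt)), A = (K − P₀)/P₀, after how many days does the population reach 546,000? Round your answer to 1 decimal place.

A = (1790000 − 43200)/43200 = 40.43519
546000 = 1790000/(1 + 40.43519·e^(−0.0252t)) → 1 + 40.43519·e^(−0.0252t) = 3.27839
e^(−0.0252t) = 0.056347 → t = ln(17.74728)/0.0252 = 2.87623/0.0252

t ≈ 114.1 days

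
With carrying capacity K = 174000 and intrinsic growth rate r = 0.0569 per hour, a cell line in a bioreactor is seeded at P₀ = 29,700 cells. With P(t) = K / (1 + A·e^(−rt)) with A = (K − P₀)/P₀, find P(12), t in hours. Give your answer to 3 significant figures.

≈ 50,400 cells

A = (174000 − 29700)/29700 = 4.85859
P(12) = 174000 / (1 + 4.85859·e^(−0.0569·12)) = 174000 / (1 + 4.85859·0.5052)
= 174000 / 3.45456 ≈ 50368.21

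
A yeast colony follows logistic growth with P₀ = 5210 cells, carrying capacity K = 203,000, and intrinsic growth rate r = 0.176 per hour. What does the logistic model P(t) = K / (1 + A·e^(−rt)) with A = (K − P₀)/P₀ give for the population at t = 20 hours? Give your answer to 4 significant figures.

≈ 95,590 cells

A = (203000 − 5210)/5210 = 37.96353
P(20) = 203000 / (1 + 37.96353·e^(−0.176·20)) = 203000 / (1 + 37.96353·0.029599)
= 203000 / 2.1237 ≈ 95587.93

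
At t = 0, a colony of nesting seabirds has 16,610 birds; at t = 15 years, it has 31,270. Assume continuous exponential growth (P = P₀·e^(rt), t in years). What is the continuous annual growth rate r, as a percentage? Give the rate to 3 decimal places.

r ≈ 4.218% per year

31270 = 16610 · e^(r·15)
e^(15r) = 31270/16610 = 1.8826
r = ln(1.8826) / 15 = 0.63265 / 15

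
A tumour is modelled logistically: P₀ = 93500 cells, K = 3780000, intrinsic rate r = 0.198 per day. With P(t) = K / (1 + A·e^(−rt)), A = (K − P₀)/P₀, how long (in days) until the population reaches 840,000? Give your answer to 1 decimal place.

t ≈ 12.2 days

A = (3780000 − 93500)/93500 = 39.42781
840000 = 3780000/(1 + 39.42781·e^(−0.198t)) → 1 + 39.42781·e^(−0.198t) = 4.5
e^(−0.198t) = 0.08877 → t = ln(11.26509)/0.198 = 2.42171/0.198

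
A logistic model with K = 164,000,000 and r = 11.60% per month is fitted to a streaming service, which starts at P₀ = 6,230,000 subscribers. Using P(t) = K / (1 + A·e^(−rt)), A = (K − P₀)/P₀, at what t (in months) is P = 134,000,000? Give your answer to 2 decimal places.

A = (164000000 − 6230000)/6230000 = 25.32424
134000000 = 164000000/(1 + 25.32424·e^(−0.116t)) → 1 + 25.32424·e^(−0.116t) = 1.22388
e^(−0.116t) = 0.008841 → t = ln(113.11493)/0.116 = 4.7284/0.116

t ≈ 40.76 months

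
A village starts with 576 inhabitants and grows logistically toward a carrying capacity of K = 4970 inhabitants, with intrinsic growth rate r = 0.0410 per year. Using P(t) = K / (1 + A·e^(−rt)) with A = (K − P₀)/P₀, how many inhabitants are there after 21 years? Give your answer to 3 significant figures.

≈ 1,180 inhabitants

A = (4970 − 576)/576 = 7.62847
P(21) = 4970 / (1 + 7.62847·e^(−0.041·21)) = 4970 / (1 + 7.62847·0.422739)
= 4970 / 4.22485 ≈ 1176.37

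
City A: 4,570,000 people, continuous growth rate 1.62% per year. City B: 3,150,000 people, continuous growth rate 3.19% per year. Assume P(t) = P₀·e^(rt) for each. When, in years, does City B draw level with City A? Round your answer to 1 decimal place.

4570000·e^(0.0162t) = 3150000·e^(0.0319t)
4570000/3150000 = e^((0.0319 − 0.0162)t) → ln(1.45079) = 0.0157·t
t = 0.37211 / 0.0157

t ≈ 23.7 years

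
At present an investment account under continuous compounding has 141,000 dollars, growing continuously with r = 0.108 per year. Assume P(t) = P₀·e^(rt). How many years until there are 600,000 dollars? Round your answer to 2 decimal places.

600000 = 141000 · e^(0.108·t)
t = ln(600000/141000) / 0.108 = ln(4.25532) / 0.108 = 1.44817 / 0.108

t ≈ 13.41 years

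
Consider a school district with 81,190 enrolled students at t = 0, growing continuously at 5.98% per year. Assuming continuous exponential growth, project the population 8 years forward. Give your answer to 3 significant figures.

P(8) = 81190 · e^(0.0598·8) = 81190 · e^(0.4784)
= 81190 · 1.61349 ≈ 130999.31

≈ 131,000 enrolled students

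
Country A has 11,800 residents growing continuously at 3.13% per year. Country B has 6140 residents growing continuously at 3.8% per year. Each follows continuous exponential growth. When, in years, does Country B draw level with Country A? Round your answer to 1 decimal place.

t ≈ 97.5 years

11800·e^(0.0313t) = 6140·e^(0.038t)
11800/6140 = e^((0.038 − 0.0313)t) → ln(1.92182) = 0.0067·t
t = 0.65327 / 0.0067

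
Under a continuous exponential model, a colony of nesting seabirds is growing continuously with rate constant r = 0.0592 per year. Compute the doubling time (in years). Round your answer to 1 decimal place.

doubling time = ln(2) / |r| = 0.69315 / 0.0592

doubling time ≈ 11.7 years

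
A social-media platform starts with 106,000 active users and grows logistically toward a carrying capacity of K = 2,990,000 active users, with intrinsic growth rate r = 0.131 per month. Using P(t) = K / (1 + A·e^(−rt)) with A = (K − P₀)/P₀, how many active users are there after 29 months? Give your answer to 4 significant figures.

≈ 1,858,000 active users

A = (2990000 − 106000)/106000 = 27.20755
P(29) = 2990000 / (1 + 27.20755·e^(−0.131·29)) = 2990000 / (1 + 27.20755·0.022393)
= 2990000 / 1.60926 ≈ 1857993.62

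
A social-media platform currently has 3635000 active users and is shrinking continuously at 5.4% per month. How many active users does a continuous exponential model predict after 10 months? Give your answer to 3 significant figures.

P(10) = 3635000 · e^(-0.054·10) = 3635000 · e^(-0.54)
= 3635000 · 0.58275 ≈ 2118289.9

≈ 2,120,000 active users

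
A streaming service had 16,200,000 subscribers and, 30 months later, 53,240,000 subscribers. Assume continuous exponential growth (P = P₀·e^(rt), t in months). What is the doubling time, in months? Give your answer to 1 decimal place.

doubling time ≈ 17.5 months

r = ln(53240000/16200000) / 30 = ln(3.28642) / 30 ≈ 0.03966 per month
doubling time = ln 2 / |r| = 0.69315 / 0.03966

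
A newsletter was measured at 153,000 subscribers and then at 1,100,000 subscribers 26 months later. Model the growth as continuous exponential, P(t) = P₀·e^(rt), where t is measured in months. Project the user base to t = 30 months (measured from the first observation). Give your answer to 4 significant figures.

≈ 1,490,000 subscribers

r = ln(1100000/153000) / 26 ≈ 0.07587 per month
P(30) = 153000 · e^(0.07587·30) = 153000 · 9.73871 ≈ 1490022.68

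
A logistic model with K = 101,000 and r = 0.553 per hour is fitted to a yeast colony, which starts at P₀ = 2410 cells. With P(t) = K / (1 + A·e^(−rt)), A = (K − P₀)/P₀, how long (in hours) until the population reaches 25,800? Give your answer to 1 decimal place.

A = (101000 − 2410)/2410 = 40.90871
25800 = 101000/(1 + 40.90871·e^(−0.553t)) → 1 + 40.90871·e^(−0.553t) = 3.91473
e^(−0.553t) = 0.07125 → t = ln(14.03517)/0.553 = 2.64157/0.553

t ≈ 4.8 hours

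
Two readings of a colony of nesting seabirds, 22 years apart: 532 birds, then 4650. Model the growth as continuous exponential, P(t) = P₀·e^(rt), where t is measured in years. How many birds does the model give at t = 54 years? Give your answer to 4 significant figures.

≈ 108,900 birds

r = ln(4650/532) / 22 ≈ 0.098545 per year
P(54) = 532 · e^(0.098545·54) = 532 · 204.67084 ≈ 108884.89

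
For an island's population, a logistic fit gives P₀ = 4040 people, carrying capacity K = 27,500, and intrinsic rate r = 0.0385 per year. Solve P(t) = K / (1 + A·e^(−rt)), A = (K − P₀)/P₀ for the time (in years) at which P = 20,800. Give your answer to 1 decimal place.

t ≈ 75.1 years

A = (27500 − 4040)/4040 = 5.80693
20800 = 27500/(1 + 5.80693·e^(−0.0385t)) → 1 + 5.80693·e^(−0.0385t) = 1.32212
e^(−0.0385t) = 0.055471 → t = ln(18.02749)/0.0385 = 2.8919/0.0385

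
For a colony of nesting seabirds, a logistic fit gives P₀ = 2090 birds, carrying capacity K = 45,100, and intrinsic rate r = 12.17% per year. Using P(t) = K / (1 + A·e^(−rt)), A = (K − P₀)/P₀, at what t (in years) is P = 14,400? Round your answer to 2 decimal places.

t ≈ 18.63 years

A = (45100 − 2090)/2090 = 20.57895
14400 = 45100/(1 + 20.57895·e^(−0.1217t)) → 1 + 20.57895·e^(−0.1217t) = 3.13194
e^(−0.1217t) = 0.103598 → t = ln(9.65267)/0.1217 = 2.26723/0.1217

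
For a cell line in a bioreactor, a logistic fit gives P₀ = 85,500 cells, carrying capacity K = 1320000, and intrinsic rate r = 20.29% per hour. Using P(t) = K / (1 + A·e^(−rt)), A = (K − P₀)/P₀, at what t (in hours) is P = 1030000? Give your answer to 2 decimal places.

t ≈ 19.41 hours

A = (1320000 − 85500)/85500 = 14.4386
1030000 = 1320000/(1 + 14.4386·e^(−0.2029t)) → 1 + 14.4386·e^(−0.2029t) = 1.28155
e^(−0.2029t) = 0.0195 → t = ln(51.28191)/0.2029 = 3.93734/0.2029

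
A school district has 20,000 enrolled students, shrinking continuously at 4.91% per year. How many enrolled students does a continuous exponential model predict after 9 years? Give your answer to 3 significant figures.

P(9) = 20000 · e^(-0.0491·9) = 20000 · e^(-0.4419)
= 20000 · 0.64281 ≈ 12856.28

≈ 12,900 enrolled students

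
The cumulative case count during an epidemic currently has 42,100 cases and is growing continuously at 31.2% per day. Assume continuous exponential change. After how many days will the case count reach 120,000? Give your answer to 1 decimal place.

120000 = 42100 · e^(0.312·t)
t = ln(120000/42100) / 0.312 = ln(2.85036) / 0.312 = 1.04744 / 0.312

t ≈ 3.4 days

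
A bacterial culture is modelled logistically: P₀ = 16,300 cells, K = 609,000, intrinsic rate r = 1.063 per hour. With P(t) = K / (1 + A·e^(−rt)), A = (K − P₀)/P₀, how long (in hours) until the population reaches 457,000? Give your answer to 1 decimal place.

t ≈ 4.4 hours

A = (609000 − 16300)/16300 = 36.36196
457000 = 609000/(1 + 36.36196·e^(−1.063t)) → 1 + 36.36196·e^(−1.063t) = 1.3326
e^(−1.063t) = 0.009147 → t = ln(109.32511)/1.063 = 4.69433/1.063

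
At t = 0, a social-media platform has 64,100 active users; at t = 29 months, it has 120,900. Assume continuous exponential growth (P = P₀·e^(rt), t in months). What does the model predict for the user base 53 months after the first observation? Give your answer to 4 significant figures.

≈ 204,400 active users

r = ln(120900/64100) / 29 ≈ 0.02188 per month
P(53) = 64100 · e^(0.02188·53) = 64100 · 3.18878 ≈ 204400.9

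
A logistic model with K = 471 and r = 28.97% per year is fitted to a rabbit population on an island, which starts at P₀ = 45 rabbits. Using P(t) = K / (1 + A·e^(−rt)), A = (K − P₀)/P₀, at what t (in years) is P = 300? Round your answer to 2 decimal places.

A = (471 − 45)/45 = 9.46667
300 = 471/(1 + 9.46667·e^(−0.2897t)) → 1 + 9.46667·e^(−0.2897t) = 1.57
e^(−0.2897t) = 0.060211 → t = ln(16.60819)/0.2897 = 2.8099/0.2897

t ≈ 9.70 years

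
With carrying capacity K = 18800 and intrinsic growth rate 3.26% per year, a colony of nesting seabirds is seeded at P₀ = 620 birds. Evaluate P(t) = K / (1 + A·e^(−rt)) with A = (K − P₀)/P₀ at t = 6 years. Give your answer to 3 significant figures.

A = (18800 − 620)/620 = 29.32258
P(6) = 18800 / (1 + 29.32258·e^(−0.0326·6)) = 18800 / (1 + 29.32258·0.822341)
= 18800 / 25.11316 ≈ 748.61

≈ 749 birds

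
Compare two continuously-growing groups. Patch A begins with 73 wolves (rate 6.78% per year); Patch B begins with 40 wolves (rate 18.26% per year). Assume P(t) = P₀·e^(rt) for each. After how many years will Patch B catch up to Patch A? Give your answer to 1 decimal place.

t ≈ 5.2 years

73·e^(0.0678t) = 40·e^(0.1826t)
73/40 = e^((0.1826 − 0.0678)t) → ln(1.825) = 0.1148·t
t = 0.60158 / 0.1148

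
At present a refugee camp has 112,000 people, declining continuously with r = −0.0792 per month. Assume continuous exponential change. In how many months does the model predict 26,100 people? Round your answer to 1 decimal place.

26100 = 112000 · e^(-0.0792·t)
t = ln(26100/112000) / -0.0792 = ln(0.23304) / -0.0792 = -1.45656 / -0.0792

t ≈ 18.4 months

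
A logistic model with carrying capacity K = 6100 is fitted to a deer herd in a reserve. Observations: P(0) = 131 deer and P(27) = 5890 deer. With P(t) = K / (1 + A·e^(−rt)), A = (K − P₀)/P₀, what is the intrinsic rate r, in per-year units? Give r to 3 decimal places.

A = (6100 − 131)/131 = 45.56489
5890 = 6100/(1 + 45.56489·e^(−r·27)) → e^(−27r) = (1.03565 − 1)/45.56489 = 0.000782
r = −ln(0.000782)/27 = 7.15304/27

r ≈ 0.265 per year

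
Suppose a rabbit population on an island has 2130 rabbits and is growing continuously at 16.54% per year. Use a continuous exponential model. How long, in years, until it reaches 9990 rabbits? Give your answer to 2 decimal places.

t ≈ 9.34 years

9990 = 2130 · e^(0.1654·t)
t = ln(9990/2130) / 0.1654 = ln(4.69014) / 0.1654 = 1.54546 / 0.1654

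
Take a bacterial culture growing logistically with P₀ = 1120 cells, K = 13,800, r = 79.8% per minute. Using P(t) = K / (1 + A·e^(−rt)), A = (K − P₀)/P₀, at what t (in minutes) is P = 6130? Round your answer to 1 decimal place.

A = (13800 − 1120)/1120 = 11.32143
6130 = 13800/(1 + 11.32143·e^(−0.798t)) → 1 + 11.32143·e^(−0.798t) = 2.25122
e^(−0.798t) = 0.110518 → t = ln(9.04829)/0.798 = 2.20258/0.798

t ≈ 2.8 minutes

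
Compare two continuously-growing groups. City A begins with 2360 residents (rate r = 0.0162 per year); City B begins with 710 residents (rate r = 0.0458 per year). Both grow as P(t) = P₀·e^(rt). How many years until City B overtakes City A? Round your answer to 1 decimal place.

t ≈ 40.6 years

2360·e^(0.0162t) = 710·e^(0.0458t)
2360/710 = e^((0.0458 − 0.0162)t) → ln(3.32394) = 0.0296·t
t = 1.20115 / 0.0296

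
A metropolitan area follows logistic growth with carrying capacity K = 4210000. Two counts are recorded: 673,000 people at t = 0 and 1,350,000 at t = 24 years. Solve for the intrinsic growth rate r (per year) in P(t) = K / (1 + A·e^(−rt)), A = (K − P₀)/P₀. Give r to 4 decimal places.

A = (4210000 − 673000)/673000 = 5.25557
1350000 = 4210000/(1 + 5.25557·e^(−r·24)) → e^(−24r) = (3.11852 − 1)/5.25557 = 0.4031
r = −ln(0.4031)/24 = 0.90857/24

r ≈ 0.0379 per year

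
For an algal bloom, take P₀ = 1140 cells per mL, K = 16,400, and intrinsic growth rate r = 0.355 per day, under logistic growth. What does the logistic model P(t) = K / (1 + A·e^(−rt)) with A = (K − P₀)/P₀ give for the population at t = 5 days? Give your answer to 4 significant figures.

≈ 5,017 cells per mL

A = (16400 − 1140)/1140 = 13.38596
P(5) = 16400 / (1 + 13.38596·e^(−0.355·5)) = 16400 / (1 + 13.38596·0.169483)
= 16400 / 3.2687 ≈ 5017.29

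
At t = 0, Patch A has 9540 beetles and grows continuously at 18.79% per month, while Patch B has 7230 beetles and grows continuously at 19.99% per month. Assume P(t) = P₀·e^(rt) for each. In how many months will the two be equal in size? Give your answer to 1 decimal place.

9540·e^(0.1879t) = 7230·e^(0.1999t)
9540/7230 = e^((0.1999 − 0.1879)t) → ln(1.3195) = 0.012·t
t = 0.27725 / 0.012

t ≈ 23.1 months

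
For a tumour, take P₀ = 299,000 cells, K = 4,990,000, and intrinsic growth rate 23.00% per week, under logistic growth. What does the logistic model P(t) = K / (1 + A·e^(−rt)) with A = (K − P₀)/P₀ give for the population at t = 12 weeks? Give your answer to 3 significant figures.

A = (4990000 − 299000)/299000 = 15.68896
P(12) = 4990000 / (1 + 15.68896·e^(−0.23·12)) = 4990000 / (1 + 15.68896·0.063292)
= 4990000 / 1.99298 ≈ 2503785.5

≈ 2,500,000 cells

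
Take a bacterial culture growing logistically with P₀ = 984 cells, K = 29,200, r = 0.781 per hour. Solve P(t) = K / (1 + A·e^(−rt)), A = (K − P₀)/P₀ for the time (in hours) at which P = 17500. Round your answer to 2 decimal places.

A = (29200 − 984)/984 = 28.6748
17500 = 29200/(1 + 28.6748·e^(−0.781t)) → 1 + 28.6748·e^(−0.781t) = 1.66857
e^(−0.781t) = 0.023316 → t = ln(42.88965)/0.781 = 3.75863/0.781

t ≈ 4.81 hours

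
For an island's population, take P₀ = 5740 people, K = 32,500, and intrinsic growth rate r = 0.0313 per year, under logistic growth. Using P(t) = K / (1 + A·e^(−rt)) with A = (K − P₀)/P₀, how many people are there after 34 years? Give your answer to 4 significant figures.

A = (32500 − 5740)/5740 = 4.66202
P(34) = 32500 / (1 + 4.66202·e^(−0.0313·34)) = 32500 / (1 + 4.66202·0.345004)
= 32500 / 2.60841 ≈ 12459.68

≈ 12,460 people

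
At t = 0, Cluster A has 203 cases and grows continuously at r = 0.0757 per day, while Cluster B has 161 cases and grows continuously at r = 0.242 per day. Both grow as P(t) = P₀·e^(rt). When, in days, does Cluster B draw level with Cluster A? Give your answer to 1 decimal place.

203·e^(0.0757t) = 161·e^(0.242t)
203/161 = e^((0.242 − 0.0757)t) → ln(1.26087) = 0.1663·t
t = 0.2318 / 0.1663

t ≈ 1.4 days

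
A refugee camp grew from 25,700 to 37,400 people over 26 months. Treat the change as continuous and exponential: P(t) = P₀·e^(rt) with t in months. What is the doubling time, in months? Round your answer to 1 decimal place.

r = ln(37400/25700) / 26 = ln(1.45525) / 26 ≈ 0.01443 per month
doubling time = ln 2 / |r| = 0.69315 / 0.01443

doubling time ≈ 48.0 months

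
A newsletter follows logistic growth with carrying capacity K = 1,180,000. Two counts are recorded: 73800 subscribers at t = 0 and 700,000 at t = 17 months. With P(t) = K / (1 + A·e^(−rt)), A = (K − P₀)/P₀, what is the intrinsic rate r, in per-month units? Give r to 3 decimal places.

r ≈ 0.181 per month

A = (1180000 − 73800)/73800 = 14.98916
700000 = 1180000/(1 + 14.98916·e^(−r·17)) → e^(−17r) = (1.68571 − 1)/14.98916 = 0.045747
r = −ln(0.045747)/17 = 3.08462/17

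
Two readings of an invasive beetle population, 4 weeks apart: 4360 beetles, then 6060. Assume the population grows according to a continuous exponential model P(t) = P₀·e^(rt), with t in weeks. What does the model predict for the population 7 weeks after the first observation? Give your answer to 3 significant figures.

r = ln(6060/4360) / 4 ≈ 0.082309 per week
P(7) = 4360 · e^(0.082309·7) = 4360 · 1.7792 ≈ 7757.33

≈ 7,760 beetles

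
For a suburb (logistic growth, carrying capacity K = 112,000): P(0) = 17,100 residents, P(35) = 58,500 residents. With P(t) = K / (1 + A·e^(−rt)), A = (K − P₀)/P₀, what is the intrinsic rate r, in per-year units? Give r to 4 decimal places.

r ≈ 0.0515 per year

A = (112000 − 17100)/17100 = 5.54971
58500 = 112000/(1 + 5.54971·e^(−r·35)) → e^(−35r) = (1.91453 − 1)/5.54971 = 0.164789
r = −ln(0.164789)/35 = 1.80309/35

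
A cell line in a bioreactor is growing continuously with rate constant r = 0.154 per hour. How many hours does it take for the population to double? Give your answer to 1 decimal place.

doubling time = ln(2) / |r| = 0.69315 / 0.154

doubling time ≈ 4.5 hours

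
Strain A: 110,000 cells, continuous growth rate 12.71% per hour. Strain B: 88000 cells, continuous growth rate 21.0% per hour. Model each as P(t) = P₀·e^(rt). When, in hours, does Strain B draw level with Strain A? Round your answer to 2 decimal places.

110000·e^(0.1271t) = 88000·e^(0.21t)
110000/88000 = e^((0.21 − 0.1271)t) → ln(1.25) = 0.0829·t
t = 0.22314 / 0.0829

t ≈ 2.69 hours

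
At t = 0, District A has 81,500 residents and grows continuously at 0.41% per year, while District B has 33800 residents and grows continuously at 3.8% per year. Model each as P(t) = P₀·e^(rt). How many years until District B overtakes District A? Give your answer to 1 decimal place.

t ≈ 26.0 years

81500·e^(0.0041t) = 33800·e^(0.038t)
81500/33800 = e^((0.038 − 0.0041)t) → ln(2.41124) = 0.0339·t
t = 0.88014 / 0.0339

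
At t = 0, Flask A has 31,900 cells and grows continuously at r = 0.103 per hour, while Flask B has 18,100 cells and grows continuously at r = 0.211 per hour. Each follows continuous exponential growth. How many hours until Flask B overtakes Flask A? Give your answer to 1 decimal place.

t ≈ 5.2 hours

31900·e^(0.103t) = 18100·e^(0.211t)
31900/18100 = e^((0.211 − 0.103)t) → ln(1.76243) = 0.108·t
t = 0.56669 / 0.108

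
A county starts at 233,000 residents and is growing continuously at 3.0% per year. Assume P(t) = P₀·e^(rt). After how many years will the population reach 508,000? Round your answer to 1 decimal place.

t ≈ 26.0 years

508000 = 233000 · e^(0.03·t)
t = ln(508000/233000) / 0.03 = ln(2.18026) / 0.03 = 0.77944 / 0.03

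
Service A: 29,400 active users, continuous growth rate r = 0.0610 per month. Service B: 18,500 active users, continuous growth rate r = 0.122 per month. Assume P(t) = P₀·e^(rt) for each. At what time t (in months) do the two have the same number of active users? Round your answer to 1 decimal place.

t ≈ 7.6 months

29400·e^(0.061t) = 18500·e^(0.122t)
29400/18500 = e^((0.122 − 0.061)t) → ln(1.58919) = 0.061·t
t = 0.46322 / 0.061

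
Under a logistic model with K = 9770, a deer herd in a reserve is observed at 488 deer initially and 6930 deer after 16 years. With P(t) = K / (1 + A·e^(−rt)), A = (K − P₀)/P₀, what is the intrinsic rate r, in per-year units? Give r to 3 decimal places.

r ≈ 0.240 per year

A = (9770 − 488)/488 = 19.02049
6930 = 9770/(1 + 19.02049·e^(−r·16)) → e^(−16r) = (1.40981 − 1)/19.02049 = 0.021546
r = −ln(0.021546)/16 = 3.83757/16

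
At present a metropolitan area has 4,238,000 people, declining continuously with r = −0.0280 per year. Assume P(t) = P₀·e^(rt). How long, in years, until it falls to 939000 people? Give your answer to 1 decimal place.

t ≈ 53.8 years

939000 = 4238000 · e^(-0.028·t)
t = ln(939000/4238000) / -0.028 = ln(0.22157) / -0.028 = -1.50703 / -0.028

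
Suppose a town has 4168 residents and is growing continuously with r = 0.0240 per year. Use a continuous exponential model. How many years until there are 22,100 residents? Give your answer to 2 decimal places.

22100 = 4168 · e^(0.024·t)
t = ln(22100/4168) / 0.024 = ln(5.3023) / 0.024 = 1.66814 / 0.024

t ≈ 69.51 years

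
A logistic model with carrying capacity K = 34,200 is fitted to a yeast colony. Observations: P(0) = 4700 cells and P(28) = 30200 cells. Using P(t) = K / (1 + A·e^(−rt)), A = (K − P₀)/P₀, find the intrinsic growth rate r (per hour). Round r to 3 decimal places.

A = (34200 − 4700)/4700 = 6.2766
30200 = 34200/(1 + 6.2766·e^(−r·28)) → e^(−28r) = (1.13245 − 1)/6.2766 = 0.021102
r = −ln(0.021102)/28 = 3.85838/28

r ≈ 0.138 per hour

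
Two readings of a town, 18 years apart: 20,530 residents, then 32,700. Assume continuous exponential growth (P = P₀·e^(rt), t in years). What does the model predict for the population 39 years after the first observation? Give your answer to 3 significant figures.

≈ 56,300 residents

r = ln(32700/20530) / 18 ≈ 0.02586 per year
P(39) = 20530 · e^(0.02586·39) = 20530 · 2.74164 ≈ 56285.91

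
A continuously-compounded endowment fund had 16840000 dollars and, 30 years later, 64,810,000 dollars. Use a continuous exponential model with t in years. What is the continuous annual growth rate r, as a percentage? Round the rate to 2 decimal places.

r ≈ 4.49% per year

64810000 = 16840000 · e^(r·30)
e^(30r) = 64810000/16840000 = 3.84857
r = ln(3.84857) / 30 = 1.3477 / 30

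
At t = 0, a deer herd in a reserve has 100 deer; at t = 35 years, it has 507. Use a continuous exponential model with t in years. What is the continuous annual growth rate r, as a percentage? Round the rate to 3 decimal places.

r ≈ 4.638% per year

507 = 100 · e^(r·35)
e^(35r) = 507/100 = 5.07
r = ln(5.07) / 35 = 1.62334 / 35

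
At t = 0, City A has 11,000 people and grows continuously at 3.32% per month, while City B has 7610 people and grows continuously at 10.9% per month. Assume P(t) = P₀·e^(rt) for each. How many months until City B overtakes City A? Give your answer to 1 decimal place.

11000·e^(0.0332t) = 7610·e^(0.109t)
11000/7610 = e^((0.109 − 0.0332)t) → ln(1.44547) = 0.0758·t
t = 0.36843 / 0.0758

t ≈ 4.9 months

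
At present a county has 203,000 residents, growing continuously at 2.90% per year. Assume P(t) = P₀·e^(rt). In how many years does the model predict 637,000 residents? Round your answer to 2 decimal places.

637000 = 203000 · e^(0.029·t)
t = ln(637000/203000) / 0.029 = ln(3.13793) / 0.029 = 1.14356 / 0.029

t ≈ 39.43 years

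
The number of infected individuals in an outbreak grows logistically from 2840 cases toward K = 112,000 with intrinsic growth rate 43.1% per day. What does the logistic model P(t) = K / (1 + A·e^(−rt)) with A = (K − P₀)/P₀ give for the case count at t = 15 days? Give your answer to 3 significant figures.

≈ 106,000 cases

A = (112000 − 2840)/2840 = 38.43662
P(15) = 112000 / (1 + 38.43662·e^(−0.431·15)) = 112000 / (1 + 38.43662·0.001557)
= 112000 / 1.05985 ≈ 105675.78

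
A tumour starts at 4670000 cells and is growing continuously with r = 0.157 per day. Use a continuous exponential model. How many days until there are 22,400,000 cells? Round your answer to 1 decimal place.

22400000 = 4670000 · e^(0.157·t)
t = ln(22400000/4670000) / 0.157 = ln(4.79657) / 0.157 = 1.5679 / 0.157

t ≈ 10.0 days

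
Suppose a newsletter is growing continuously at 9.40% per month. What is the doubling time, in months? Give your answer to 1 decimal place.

doubling time ≈ 7.4 months

doubling time = ln(2) / |r| = 0.69315 / 0.094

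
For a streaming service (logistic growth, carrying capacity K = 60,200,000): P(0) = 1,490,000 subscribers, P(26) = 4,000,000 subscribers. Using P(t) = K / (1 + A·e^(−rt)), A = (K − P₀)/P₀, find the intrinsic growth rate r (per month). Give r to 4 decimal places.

r ≈ 0.0397 per month

A = (60200000 − 1490000)/1490000 = 39.40268
4000000 = 60200000/(1 + 39.40268·e^(−r·26)) → e^(−26r) = (15.05 − 1)/39.40268 = 0.356575
r = −ln(0.356575)/26 = 1.03121/26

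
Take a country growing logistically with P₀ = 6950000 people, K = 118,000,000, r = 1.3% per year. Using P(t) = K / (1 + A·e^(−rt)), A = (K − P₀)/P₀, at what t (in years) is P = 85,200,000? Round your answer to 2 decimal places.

t ≈ 286.60 years

A = (118000000 − 6950000)/6950000 = 15.97842
85200000 = 118000000/(1 + 15.97842·e^(−0.013t)) → 1 + 15.97842·e^(−0.013t) = 1.38498
e^(−0.013t) = 0.024094 → t = ln(41.50491)/0.013 = 3.72581/0.013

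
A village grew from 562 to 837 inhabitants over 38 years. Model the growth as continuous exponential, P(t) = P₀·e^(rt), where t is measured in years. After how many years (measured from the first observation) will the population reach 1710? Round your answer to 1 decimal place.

t ≈ 106.2 years

r = ln(837/562) / 38 ≈ 0.010482 per year
t = ln(1710/562) / r = 1.11275 / 0.010482 ≈ 106.156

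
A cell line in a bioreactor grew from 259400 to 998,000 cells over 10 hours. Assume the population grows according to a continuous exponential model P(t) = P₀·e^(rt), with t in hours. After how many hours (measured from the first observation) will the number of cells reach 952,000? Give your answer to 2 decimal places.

r = ln(998000/259400) / 10 ≈ 0.134738 per hour
t = ln(952000/259400) / r = 1.30019 / 0.134738 ≈ 9.65

t ≈ 9.65 hours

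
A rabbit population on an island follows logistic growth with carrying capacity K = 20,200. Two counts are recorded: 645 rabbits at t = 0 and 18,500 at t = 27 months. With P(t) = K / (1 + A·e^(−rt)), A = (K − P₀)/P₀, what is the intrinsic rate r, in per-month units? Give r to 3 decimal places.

r ≈ 0.215 per month

A = (20200 − 645)/645 = 30.31783
18500 = 20200/(1 + 30.31783·e^(−r·27)) → e^(−27r) = (1.09189 − 1)/30.31783 = 0.003031
r = −ln(0.003031)/27 = 5.79888/27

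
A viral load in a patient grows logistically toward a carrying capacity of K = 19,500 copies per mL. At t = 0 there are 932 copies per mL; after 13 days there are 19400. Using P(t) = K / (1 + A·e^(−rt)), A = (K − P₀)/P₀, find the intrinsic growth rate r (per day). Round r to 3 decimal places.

r ≈ 0.635 per day

A = (19500 − 932)/932 = 19.92275
19400 = 19500/(1 + 19.92275·e^(−r·13)) → e^(−13r) = (1.00515 − 1)/19.92275 = 0.000259
r = −ln(0.000259)/13 = 8.25972/13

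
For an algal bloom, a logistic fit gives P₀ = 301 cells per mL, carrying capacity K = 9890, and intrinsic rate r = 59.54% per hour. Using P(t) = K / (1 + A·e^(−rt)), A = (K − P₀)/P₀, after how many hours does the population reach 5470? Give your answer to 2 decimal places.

t ≈ 6.17 hours

A = (9890 − 301)/301 = 31.85714
5470 = 9890/(1 + 31.85714·e^(−0.5954t)) → 1 + 31.85714·e^(−0.5954t) = 1.80804
e^(−0.5954t) = 0.025365 → t = ln(39.42502)/0.5954 = 3.6744/0.5954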